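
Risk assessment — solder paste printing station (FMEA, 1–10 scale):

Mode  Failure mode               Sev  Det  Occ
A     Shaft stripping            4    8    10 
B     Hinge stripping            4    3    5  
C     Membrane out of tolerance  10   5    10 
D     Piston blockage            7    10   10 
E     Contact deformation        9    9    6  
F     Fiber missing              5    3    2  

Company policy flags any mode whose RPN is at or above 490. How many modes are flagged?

2

RPN = Severity × Occurrence × Detection:
  A: 4 × 10 × 8 = 320
  B: 4 × 5 × 3 = 60
  C: 10 × 10 × 5 = 500
  D: 7 × 10 × 10 = 700
  E: 9 × 6 × 9 = 486
  F: 5 × 2 × 3 = 30
Modes with RPN ≥ 490: C (500), D (700) → 2.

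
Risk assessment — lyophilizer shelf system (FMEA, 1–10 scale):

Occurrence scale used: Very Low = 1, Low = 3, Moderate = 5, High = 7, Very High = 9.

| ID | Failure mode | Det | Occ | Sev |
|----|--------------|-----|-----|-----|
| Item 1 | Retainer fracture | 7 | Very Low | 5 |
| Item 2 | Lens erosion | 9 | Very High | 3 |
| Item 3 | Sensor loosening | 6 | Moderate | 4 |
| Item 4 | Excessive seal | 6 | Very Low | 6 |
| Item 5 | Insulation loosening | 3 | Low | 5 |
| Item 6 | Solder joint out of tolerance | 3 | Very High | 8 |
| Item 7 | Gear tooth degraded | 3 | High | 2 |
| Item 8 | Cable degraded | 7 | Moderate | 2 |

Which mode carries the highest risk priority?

RPN = Severity × Occurrence × Detection:
  Item 1: 5 × 1 × 7 = 35
  Item 2: 3 × 9 × 9 = 243
  Item 3: 4 × 5 × 6 = 120
  Item 4: 6 × 1 × 6 = 36
  Item 5: 5 × 3 × 3 = 45
  Item 6: 8 × 9 × 3 = 216
  Item 7: 2 × 7 × 3 = 42
  Item 8: 2 × 5 × 7 = 70
Highest RPN is 243 → Item 2.

Item 2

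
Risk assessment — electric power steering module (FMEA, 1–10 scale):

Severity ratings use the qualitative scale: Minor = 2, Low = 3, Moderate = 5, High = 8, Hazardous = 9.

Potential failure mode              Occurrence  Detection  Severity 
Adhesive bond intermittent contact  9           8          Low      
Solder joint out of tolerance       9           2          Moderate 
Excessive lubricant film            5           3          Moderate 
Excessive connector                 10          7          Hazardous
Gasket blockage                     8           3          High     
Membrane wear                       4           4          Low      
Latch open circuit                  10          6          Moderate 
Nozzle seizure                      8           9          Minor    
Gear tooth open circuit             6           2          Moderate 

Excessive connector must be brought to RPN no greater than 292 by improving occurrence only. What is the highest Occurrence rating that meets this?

Excessive connector: S=9, O=10, D=7 → current RPN = 630.
Fixed product = 63. Need 63 × O ≤ 292, so O ≤ 292/63 = 4.63.
Maximum integer Occurrence rating = 4 (gives RPN 252; O=5 would give 315 > 292).

4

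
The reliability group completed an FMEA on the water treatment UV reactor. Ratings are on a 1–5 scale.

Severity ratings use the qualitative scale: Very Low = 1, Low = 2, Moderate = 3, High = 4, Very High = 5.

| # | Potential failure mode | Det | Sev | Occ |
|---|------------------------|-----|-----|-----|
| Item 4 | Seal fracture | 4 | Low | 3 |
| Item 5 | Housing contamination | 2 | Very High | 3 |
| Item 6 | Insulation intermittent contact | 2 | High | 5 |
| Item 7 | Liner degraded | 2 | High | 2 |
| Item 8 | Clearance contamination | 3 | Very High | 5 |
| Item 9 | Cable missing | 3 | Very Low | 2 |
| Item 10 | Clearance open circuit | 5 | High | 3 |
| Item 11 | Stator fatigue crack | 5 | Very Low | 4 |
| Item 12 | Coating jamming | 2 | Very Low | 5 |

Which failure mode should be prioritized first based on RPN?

Item 8

RPN = Severity × Occurrence × Detection:
  Item 4: 2 × 3 × 4 = 24
  Item 5: 5 × 3 × 2 = 30
  Item 6: 4 × 5 × 2 = 40
  Item 7: 4 × 2 × 2 = 16
  Item 8: 5 × 5 × 3 = 75
  Item 9: 1 × 2 × 3 = 6
  Item 10: 4 × 3 × 5 = 60
  Item 11: 1 × 4 × 5 = 20
  Item 12: 1 × 5 × 2 = 10
Highest RPN is 75 → Item 8.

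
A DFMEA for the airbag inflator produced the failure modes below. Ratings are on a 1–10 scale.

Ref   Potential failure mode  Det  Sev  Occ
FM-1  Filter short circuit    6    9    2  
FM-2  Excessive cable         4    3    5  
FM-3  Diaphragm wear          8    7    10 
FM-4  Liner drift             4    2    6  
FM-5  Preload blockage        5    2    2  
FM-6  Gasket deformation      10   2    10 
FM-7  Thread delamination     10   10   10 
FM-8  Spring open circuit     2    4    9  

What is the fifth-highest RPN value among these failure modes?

72

RPN = Severity × Occurrence × Detection:
  FM-1: 9 × 2 × 6 = 108
  FM-2: 3 × 5 × 4 = 60
  FM-3: 7 × 10 × 8 = 560
  FM-4: 2 × 6 × 4 = 48
  FM-5: 2 × 2 × 5 = 20
  FM-6: 2 × 10 × 10 = 200
  FM-7: 10 × 10 × 10 = 1000
  FM-8: 4 × 9 × 2 = 72
Sorted descending: 1000, 560, 200, 108, 72, 60, 48, 20.
The fifth-highest RPN is 72 (FM-8).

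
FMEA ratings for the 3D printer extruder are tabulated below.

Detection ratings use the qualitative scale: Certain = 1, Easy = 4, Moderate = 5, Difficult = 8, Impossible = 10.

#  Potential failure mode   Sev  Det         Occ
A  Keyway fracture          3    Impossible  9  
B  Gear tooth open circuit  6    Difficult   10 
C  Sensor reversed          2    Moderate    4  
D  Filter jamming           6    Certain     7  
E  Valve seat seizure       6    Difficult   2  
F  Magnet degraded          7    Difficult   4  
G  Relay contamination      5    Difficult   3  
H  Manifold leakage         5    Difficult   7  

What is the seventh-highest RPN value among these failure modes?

RPN = Severity × Occurrence × Detection:
  A: 3 × 9 × 10 = 270
  B: 6 × 10 × 8 = 480
  C: 2 × 4 × 5 = 40
  D: 6 × 7 × 1 = 42
  E: 6 × 2 × 8 = 96
  F: 7 × 4 × 8 = 224
  G: 5 × 3 × 8 = 120
  H: 5 × 7 × 8 = 280
Sorted descending: 480, 280, 270, 224, 120, 96, 42, 40.
The seventh-highest RPN is 42 (D).

42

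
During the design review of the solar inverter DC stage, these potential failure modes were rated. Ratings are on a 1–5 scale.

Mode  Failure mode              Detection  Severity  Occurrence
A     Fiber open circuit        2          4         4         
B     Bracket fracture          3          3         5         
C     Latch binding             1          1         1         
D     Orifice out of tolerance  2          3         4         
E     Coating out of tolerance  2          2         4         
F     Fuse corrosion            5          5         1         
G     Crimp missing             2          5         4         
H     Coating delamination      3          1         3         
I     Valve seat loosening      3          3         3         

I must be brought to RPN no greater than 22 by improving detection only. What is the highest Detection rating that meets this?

I: S=3, O=3, D=3 → current RPN = 27.
Fixed product = 9. Need 9 × D ≤ 22, so D ≤ 22/9 = 2.44.
Maximum integer Detection rating = 2 (gives RPN 18; D=3 would give 27 > 22).

2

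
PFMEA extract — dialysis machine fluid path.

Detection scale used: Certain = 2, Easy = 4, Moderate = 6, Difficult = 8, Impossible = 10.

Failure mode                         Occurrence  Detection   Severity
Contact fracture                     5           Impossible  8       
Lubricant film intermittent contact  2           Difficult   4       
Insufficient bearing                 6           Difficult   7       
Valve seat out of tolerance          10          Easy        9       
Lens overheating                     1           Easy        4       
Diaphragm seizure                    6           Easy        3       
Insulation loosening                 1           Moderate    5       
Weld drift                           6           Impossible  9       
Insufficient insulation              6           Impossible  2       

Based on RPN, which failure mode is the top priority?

RPN = Severity × Occurrence × Detection:
  Contact fracture: 8 × 5 × 10 = 400
  Lubricant film intermittent contact: 4 × 2 × 8 = 64
  Insufficient bearing: 7 × 6 × 8 = 336
  Valve seat out of tolerance: 9 × 10 × 4 = 360
  Lens overheating: 4 × 1 × 4 = 16
  Diaphragm seizure: 3 × 6 × 4 = 72
  Insulation loosening: 5 × 1 × 6 = 30
  Weld drift: 9 × 6 × 10 = 540
  Insufficient insulation: 2 × 6 × 10 = 120
Highest RPN is 540 → Weld drift.

Weld drift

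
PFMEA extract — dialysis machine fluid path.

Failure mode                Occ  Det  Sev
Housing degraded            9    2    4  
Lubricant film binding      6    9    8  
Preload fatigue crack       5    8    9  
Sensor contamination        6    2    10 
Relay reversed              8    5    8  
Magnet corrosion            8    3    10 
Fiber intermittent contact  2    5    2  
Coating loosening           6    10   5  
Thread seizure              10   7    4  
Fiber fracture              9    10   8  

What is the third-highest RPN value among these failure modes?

360

RPN = Severity × Occurrence × Detection:
  Housing degraded: 4 × 9 × 2 = 72
  Lubricant film binding: 8 × 6 × 9 = 432
  Preload fatigue crack: 9 × 5 × 8 = 360
  Sensor contamination: 10 × 6 × 2 = 120
  Relay reversed: 8 × 8 × 5 = 320
  Magnet corrosion: 10 × 8 × 3 = 240
  Fiber intermittent contact: 2 × 2 × 5 = 20
  Coating loosening: 5 × 6 × 10 = 300
  Thread seizure: 4 × 10 × 7 = 280
  Fiber fracture: 8 × 9 × 10 = 720
Sorted descending: 720, 432, 360, 320, 300, 280, 240, 120, 72, 20.
The third-highest RPN is 360 (Preload fatigue crack).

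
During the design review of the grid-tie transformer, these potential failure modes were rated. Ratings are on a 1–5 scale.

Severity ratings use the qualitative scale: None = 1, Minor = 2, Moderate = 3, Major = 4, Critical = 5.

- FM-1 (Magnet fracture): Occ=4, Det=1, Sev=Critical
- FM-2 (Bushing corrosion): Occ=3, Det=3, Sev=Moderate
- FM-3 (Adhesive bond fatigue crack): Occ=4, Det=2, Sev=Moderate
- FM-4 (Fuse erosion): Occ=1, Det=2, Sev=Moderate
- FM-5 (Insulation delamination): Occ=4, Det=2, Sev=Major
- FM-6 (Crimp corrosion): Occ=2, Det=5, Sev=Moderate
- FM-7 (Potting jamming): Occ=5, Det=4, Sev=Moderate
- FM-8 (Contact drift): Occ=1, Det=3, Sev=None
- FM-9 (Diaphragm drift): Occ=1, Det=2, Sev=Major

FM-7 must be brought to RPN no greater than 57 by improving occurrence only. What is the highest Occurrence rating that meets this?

4

FM-7: S=3, O=5, D=4 → current RPN = 60.
Fixed product = 12. Need 12 × O ≤ 57, so O ≤ 57/12 = 4.75.
Maximum integer Occurrence rating = 4 (gives RPN 48; O=5 would give 60 > 57).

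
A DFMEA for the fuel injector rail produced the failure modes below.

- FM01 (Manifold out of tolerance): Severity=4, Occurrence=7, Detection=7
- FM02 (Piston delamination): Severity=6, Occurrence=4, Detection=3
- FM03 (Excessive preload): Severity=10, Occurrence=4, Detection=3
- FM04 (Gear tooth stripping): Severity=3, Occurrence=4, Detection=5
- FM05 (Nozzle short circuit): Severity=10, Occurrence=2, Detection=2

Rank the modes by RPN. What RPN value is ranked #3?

72

RPN = Severity × Occurrence × Detection:
  FM01: 4 × 7 × 7 = 196
  FM02: 6 × 4 × 3 = 72
  FM03: 10 × 4 × 3 = 120
  FM04: 3 × 4 × 5 = 60
  FM05: 10 × 2 × 2 = 40
Sorted descending: 196, 120, 72, 60, 40.
The third-highest RPN is 72 (FM02).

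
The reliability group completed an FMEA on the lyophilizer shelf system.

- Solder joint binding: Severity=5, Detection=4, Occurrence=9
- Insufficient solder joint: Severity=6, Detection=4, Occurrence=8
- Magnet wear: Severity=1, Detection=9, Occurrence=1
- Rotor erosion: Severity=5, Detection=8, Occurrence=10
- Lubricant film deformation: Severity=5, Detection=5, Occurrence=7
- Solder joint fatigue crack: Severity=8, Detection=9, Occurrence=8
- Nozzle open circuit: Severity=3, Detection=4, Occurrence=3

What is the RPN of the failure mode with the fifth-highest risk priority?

RPN = Severity × Occurrence × Detection:
  Solder joint binding: 5 × 9 × 4 = 180
  Insufficient solder joint: 6 × 8 × 4 = 192
  Magnet wear: 1 × 1 × 9 = 9
  Rotor erosion: 5 × 10 × 8 = 400
  Lubricant film deformation: 5 × 7 × 5 = 175
  Solder joint fatigue crack: 8 × 8 × 9 = 576
  Nozzle open circuit: 3 × 3 × 4 = 36
Sorted descending: 576, 400, 192, 180, 175, 36, 9.
The fifth-highest RPN is 175 (Lubricant film deformation).

175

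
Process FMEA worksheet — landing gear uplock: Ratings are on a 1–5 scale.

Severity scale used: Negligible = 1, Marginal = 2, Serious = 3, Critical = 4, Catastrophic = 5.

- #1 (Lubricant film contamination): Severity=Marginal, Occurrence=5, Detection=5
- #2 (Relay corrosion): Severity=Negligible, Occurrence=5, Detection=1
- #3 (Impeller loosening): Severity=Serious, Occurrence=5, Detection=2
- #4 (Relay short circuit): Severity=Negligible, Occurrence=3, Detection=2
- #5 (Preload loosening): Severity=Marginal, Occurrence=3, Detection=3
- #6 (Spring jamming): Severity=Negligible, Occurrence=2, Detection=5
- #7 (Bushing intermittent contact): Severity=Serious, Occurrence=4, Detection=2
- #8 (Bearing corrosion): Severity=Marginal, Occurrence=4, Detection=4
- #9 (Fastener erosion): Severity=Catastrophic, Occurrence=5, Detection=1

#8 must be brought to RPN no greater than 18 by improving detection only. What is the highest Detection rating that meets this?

2

#8: S=2, O=4, D=4 → current RPN = 32.
Fixed product = 8. Need 8 × D ≤ 18, so D ≤ 18/8 = 2.25.
Maximum integer Detection rating = 2 (gives RPN 16; D=3 would give 24 > 18).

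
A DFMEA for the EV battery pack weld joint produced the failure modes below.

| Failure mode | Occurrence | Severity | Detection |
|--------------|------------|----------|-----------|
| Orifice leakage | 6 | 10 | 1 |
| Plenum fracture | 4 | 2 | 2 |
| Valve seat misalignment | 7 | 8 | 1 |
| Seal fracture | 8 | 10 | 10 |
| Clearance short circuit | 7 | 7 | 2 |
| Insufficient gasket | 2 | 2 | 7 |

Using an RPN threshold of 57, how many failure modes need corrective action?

RPN = Severity × Occurrence × Detection:
  Orifice leakage: 10 × 6 × 1 = 60
  Plenum fracture: 2 × 4 × 2 = 16
  Valve seat misalignment: 8 × 7 × 1 = 56
  Seal fracture: 10 × 8 × 10 = 800
  Clearance short circuit: 7 × 7 × 2 = 98
  Insufficient gasket: 2 × 2 × 7 = 28
Modes with RPN ≥ 57: Orifice leakage (60), Seal fracture (800), Clearance short circuit (98) → 3.

3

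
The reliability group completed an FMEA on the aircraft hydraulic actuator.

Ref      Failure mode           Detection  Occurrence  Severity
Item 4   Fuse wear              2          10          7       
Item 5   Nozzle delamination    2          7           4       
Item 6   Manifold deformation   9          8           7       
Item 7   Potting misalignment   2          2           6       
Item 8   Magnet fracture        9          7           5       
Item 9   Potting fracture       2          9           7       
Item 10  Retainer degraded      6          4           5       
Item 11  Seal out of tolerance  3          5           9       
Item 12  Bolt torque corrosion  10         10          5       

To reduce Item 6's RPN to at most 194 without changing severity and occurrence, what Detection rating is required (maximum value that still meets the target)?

Item 6: S=7, O=8, D=9 → current RPN = 504.
Fixed product = 56. Need 56 × D ≤ 194, so D ≤ 194/56 = 3.46.
Maximum integer Detection rating = 3 (gives RPN 168; D=4 would give 224 > 194).

3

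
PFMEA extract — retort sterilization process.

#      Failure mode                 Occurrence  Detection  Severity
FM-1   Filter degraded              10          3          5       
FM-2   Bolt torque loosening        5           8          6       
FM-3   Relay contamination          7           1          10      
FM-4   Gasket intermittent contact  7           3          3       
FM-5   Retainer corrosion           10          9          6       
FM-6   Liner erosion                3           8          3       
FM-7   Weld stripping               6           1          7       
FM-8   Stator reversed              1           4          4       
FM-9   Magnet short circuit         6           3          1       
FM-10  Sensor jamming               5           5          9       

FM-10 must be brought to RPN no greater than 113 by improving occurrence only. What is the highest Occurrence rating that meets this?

2

FM-10: S=9, O=5, D=5 → current RPN = 225.
Fixed product = 45. Need 45 × O ≤ 113, so O ≤ 113/45 = 2.51.
Maximum integer Occurrence rating = 2 (gives RPN 90; O=3 would give 135 > 113).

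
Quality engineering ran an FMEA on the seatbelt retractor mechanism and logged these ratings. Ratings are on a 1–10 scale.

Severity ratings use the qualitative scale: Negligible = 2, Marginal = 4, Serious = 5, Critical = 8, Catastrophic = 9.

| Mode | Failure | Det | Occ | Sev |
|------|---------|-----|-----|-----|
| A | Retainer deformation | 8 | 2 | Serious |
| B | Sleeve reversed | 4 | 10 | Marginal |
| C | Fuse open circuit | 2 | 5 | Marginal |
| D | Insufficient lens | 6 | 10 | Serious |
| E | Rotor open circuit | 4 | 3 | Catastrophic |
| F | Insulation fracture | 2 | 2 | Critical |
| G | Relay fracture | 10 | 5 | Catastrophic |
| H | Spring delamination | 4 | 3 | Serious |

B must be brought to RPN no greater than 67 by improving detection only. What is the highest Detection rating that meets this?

1

B: S=4, O=10, D=4 → current RPN = 160.
Fixed product = 40. Need 40 × D ≤ 67, so D ≤ 67/40 = 1.68.
Maximum integer Detection rating = 1 (gives RPN 40; D=2 would give 80 > 67).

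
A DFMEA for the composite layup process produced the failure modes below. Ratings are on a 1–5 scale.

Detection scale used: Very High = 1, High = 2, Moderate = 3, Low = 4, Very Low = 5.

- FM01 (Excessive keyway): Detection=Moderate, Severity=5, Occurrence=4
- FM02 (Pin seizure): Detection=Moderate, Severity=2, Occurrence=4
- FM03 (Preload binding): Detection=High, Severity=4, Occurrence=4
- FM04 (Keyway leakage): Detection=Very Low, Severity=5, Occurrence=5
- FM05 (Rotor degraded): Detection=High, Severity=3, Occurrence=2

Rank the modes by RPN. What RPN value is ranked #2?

RPN = Severity × Occurrence × Detection:
  FM01: 5 × 4 × 3 = 60
  FM02: 2 × 4 × 3 = 24
  FM03: 4 × 4 × 2 = 32
  FM04: 5 × 5 × 5 = 125
  FM05: 3 × 2 × 2 = 12
Sorted descending: 125, 60, 32, 24, 12.
The second-highest RPN is 60 (FM01).

60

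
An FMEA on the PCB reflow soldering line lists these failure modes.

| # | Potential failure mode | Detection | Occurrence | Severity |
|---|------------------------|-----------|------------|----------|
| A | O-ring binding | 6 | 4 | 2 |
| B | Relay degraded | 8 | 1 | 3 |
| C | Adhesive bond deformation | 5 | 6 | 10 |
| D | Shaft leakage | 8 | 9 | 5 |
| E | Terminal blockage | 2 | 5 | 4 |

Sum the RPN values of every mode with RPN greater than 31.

RPN = Severity × Occurrence × Detection:
  A: 2 × 4 × 6 = 48
  B: 3 × 1 × 8 = 24
  C: 10 × 6 × 5 = 300
  D: 5 × 9 × 8 = 360
  E: 4 × 5 × 2 = 40
RPN > 31: A (48), C (300), D (360), E (40).
Sum: 48 + 300 + 360 + 40 = 748.

748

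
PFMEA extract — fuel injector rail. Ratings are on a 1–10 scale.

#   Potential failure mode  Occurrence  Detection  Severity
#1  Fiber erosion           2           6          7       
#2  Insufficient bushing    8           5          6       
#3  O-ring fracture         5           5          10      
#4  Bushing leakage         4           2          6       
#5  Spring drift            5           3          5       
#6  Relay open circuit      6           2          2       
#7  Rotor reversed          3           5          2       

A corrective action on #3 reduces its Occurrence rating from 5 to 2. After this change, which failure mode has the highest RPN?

#2

RPN = Severity × Occurrence × Detection:
  #1: 7 × 2 × 6 = 84
  #2: 6 × 8 × 5 = 240
  #3: 10 × 5 × 5 = 250
  #4: 6 × 4 × 2 = 48
  #5: 5 × 5 × 3 = 75
  #6: 2 × 6 × 2 = 24
  #7: 2 × 3 × 5 = 30
After action: #3 → 10 × 2 × 5 = 100.
Revised RPNs: #2=240, #3=100, #1=84, #5=75, #4=48, #7=30, #6=24.
Highest is now #2 (240).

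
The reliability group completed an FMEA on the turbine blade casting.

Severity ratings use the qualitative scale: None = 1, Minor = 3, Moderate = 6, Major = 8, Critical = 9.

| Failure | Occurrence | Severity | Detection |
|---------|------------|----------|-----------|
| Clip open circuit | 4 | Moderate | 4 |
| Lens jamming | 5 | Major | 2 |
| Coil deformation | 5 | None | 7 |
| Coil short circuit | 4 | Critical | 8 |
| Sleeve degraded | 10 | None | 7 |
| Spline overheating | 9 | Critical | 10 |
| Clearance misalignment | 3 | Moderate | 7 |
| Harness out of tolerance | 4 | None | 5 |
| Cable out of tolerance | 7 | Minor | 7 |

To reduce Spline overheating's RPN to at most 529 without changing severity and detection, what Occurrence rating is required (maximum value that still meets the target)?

5

Spline overheating: S=9, O=9, D=10 → current RPN = 810.
Fixed product = 90. Need 90 × O ≤ 529, so O ≤ 529/90 = 5.88.
Maximum integer Occurrence rating = 5 (gives RPN 450; O=6 would give 540 > 529).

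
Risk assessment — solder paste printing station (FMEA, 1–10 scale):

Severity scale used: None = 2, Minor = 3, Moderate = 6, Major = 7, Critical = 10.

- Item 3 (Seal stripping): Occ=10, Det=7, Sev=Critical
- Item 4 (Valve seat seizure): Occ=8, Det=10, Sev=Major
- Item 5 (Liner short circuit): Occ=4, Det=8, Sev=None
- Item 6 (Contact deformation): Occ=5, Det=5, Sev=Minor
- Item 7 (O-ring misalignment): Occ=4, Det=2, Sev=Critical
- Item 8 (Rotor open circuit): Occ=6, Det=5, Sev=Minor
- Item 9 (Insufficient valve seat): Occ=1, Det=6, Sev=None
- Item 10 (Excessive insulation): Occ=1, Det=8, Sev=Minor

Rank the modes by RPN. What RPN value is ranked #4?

80

RPN = Severity × Occurrence × Detection:
  Item 3: 10 × 10 × 7 = 700
  Item 4: 7 × 8 × 10 = 560
  Item 5: 2 × 4 × 8 = 64
  Item 6: 3 × 5 × 5 = 75
  Item 7: 10 × 4 × 2 = 80
  Item 8: 3 × 6 × 5 = 90
  Item 9: 2 × 1 × 6 = 12
  Item 10: 3 × 1 × 8 = 24
Sorted descending: 700, 560, 90, 80, 75, 64, 24, 12.
The fourth-highest RPN is 80 (Item 7).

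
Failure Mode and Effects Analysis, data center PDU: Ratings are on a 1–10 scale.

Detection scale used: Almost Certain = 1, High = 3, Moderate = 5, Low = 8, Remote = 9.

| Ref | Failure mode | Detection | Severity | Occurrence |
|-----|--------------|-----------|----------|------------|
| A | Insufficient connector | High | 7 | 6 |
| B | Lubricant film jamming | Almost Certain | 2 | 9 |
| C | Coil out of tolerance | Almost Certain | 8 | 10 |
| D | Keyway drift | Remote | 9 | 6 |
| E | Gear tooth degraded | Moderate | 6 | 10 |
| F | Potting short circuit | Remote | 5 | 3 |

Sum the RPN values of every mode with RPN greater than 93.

1047

RPN = Severity × Occurrence × Detection:
  A: 7 × 6 × 3 = 126
  B: 2 × 9 × 1 = 18
  C: 8 × 10 × 1 = 80
  D: 9 × 6 × 9 = 486
  E: 6 × 10 × 5 = 300
  F: 5 × 3 × 9 = 135
RPN > 93: A (126), D (486), E (300), F (135).
Sum: 126 + 486 + 300 + 135 = 1047.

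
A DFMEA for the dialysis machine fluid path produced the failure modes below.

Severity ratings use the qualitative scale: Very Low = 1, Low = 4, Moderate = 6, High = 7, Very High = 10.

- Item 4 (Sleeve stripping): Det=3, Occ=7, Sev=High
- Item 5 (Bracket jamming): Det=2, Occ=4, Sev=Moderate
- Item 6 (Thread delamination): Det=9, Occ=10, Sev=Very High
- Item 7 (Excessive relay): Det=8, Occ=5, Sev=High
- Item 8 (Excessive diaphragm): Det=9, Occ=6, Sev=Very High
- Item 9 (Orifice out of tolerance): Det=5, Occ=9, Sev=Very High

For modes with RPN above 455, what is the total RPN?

RPN = Severity × Occurrence × Detection:
  Item 4: 7 × 7 × 3 = 147
  Item 5: 6 × 4 × 2 = 48
  Item 6: 10 × 10 × 9 = 900
  Item 7: 7 × 5 × 8 = 280
  Item 8: 10 × 6 × 9 = 540
  Item 9: 10 × 9 × 5 = 450
RPN > 455: Item 6 (900), Item 8 (540).
Sum: 900 + 540 = 1440.

1440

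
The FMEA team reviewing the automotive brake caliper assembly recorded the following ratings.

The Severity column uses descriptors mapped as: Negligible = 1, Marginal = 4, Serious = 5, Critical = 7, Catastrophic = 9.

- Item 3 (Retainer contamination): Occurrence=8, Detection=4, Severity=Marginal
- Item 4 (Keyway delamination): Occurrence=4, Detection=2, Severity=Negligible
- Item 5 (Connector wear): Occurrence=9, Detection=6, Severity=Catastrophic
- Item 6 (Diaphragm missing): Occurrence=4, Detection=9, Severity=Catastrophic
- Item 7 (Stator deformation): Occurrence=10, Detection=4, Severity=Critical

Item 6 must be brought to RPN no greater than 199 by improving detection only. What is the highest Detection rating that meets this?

5

Item 6: S=9, O=4, D=9 → current RPN = 324.
Fixed product = 36. Need 36 × D ≤ 199, so D ≤ 199/36 = 5.53.
Maximum integer Detection rating = 5 (gives RPN 180; D=6 would give 216 > 199).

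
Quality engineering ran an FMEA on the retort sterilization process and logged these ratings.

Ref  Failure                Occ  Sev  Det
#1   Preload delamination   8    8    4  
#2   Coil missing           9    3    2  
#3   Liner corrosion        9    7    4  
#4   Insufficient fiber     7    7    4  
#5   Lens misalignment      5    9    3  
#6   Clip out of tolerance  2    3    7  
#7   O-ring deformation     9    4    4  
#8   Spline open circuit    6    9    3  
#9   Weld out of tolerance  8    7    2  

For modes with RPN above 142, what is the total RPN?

1010

RPN = Severity × Occurrence × Detection:
  #1: 8 × 8 × 4 = 256
  #2: 3 × 9 × 2 = 54
  #3: 7 × 9 × 4 = 252
  #4: 7 × 7 × 4 = 196
  #5: 9 × 5 × 3 = 135
  #6: 3 × 2 × 7 = 42
  #7: 4 × 9 × 4 = 144
  #8: 9 × 6 × 3 = 162
  #9: 7 × 8 × 2 = 112
RPN > 142: #1 (256), #3 (252), #4 (196), #7 (144), #8 (162).
Sum: 256 + 252 + 196 + 144 + 162 = 1010.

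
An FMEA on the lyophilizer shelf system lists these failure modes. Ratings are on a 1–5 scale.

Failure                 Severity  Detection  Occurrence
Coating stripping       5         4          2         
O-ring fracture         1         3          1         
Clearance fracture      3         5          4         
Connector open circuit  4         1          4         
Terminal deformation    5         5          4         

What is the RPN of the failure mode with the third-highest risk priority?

RPN = Severity × Occurrence × Detection:
  Coating stripping: 5 × 2 × 4 = 40
  O-ring fracture: 1 × 1 × 3 = 3
  Clearance fracture: 3 × 4 × 5 = 60
  Connector open circuit: 4 × 4 × 1 = 16
  Terminal deformation: 5 × 4 × 5 = 100
Sorted descending: 100, 60, 40, 16, 3.
The third-highest RPN is 40 (Coating stripping).

40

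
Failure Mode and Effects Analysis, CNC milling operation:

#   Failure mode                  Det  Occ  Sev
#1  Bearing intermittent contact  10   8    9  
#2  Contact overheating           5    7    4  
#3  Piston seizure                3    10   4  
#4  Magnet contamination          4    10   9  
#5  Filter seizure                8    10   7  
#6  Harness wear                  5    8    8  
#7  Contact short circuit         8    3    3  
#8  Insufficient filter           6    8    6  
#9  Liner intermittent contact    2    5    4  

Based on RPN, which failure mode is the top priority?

#1

RPN = Severity × Occurrence × Detection:
  #1: 9 × 8 × 10 = 720
  #2: 4 × 7 × 5 = 140
  #3: 4 × 10 × 3 = 120
  #4: 9 × 10 × 4 = 360
  #5: 7 × 10 × 8 = 560
  #6: 8 × 8 × 5 = 320
  #7: 3 × 3 × 8 = 72
  #8: 6 × 8 × 6 = 288
  #9: 4 × 5 × 2 = 40
Highest RPN is 720 → #1.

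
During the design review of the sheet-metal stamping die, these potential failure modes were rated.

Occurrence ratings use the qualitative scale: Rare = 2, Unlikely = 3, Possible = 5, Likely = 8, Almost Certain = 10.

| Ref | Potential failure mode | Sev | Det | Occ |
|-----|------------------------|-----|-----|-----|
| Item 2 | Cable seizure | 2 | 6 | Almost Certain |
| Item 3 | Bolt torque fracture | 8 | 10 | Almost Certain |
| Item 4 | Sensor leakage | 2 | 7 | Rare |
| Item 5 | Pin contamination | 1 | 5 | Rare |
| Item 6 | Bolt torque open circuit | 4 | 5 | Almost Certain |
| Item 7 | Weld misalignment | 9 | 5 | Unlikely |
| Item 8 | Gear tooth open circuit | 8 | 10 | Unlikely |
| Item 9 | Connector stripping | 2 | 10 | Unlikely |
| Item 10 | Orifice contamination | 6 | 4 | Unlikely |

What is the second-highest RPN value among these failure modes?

RPN = Severity × Occurrence × Detection:
  Item 2: 2 × 10 × 6 = 120
  Item 3: 8 × 10 × 10 = 800
  Item 4: 2 × 2 × 7 = 28
  Item 5: 1 × 2 × 5 = 10
  Item 6: 4 × 10 × 5 = 200
  Item 7: 9 × 3 × 5 = 135
  Item 8: 8 × 3 × 10 = 240
  Item 9: 2 × 3 × 10 = 60
  Item 10: 6 × 3 × 4 = 72
Sorted descending: 800, 240, 200, 135, 120, 72, 60, 28, 10.
The second-highest RPN is 240 (Item 8).

240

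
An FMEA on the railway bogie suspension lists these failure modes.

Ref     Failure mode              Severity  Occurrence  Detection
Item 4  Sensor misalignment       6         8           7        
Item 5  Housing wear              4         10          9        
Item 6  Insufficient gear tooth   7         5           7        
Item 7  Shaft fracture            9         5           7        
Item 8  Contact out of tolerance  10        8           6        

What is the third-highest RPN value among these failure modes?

336

RPN = Severity × Occurrence × Detection:
  Item 4: 6 × 8 × 7 = 336
  Item 5: 4 × 10 × 9 = 360
  Item 6: 7 × 5 × 7 = 245
  Item 7: 9 × 5 × 7 = 315
  Item 8: 10 × 8 × 6 = 480
Sorted descending: 480, 360, 336, 315, 245.
The third-highest RPN is 336 (Item 4).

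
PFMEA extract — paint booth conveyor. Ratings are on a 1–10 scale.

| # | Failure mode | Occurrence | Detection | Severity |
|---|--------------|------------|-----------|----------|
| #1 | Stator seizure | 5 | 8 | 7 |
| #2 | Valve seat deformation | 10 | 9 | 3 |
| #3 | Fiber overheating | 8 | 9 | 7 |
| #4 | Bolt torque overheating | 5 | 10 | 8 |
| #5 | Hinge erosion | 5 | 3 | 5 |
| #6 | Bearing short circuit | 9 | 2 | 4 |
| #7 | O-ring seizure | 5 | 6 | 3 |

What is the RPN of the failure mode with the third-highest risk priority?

RPN = Severity × Occurrence × Detection:
  #1: 7 × 5 × 8 = 280
  #2: 3 × 10 × 9 = 270
  #3: 7 × 8 × 9 = 504
  #4: 8 × 5 × 10 = 400
  #5: 5 × 5 × 3 = 75
  #6: 4 × 9 × 2 = 72
  #7: 3 × 5 × 6 = 90
Sorted descending: 504, 400, 280, 270, 90, 75, 72.
The third-highest RPN is 280 (#1).

280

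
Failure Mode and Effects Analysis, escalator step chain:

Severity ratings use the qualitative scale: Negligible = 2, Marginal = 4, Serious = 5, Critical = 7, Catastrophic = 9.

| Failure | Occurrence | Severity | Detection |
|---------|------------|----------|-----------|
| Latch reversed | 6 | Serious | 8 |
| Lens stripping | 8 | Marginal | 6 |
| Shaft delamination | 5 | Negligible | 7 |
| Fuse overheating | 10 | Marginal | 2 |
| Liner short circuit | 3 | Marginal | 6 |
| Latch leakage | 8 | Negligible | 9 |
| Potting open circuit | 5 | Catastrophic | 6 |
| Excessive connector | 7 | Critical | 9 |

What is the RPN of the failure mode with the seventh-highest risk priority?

72

RPN = Severity × Occurrence × Detection:
  Latch reversed: 5 × 6 × 8 = 240
  Lens stripping: 4 × 8 × 6 = 192
  Shaft delamination: 2 × 5 × 7 = 70
  Fuse overheating: 4 × 10 × 2 = 80
  Liner short circuit: 4 × 3 × 6 = 72
  Latch leakage: 2 × 8 × 9 = 144
  Potting open circuit: 9 × 5 × 6 = 270
  Excessive connector: 7 × 7 × 9 = 441
Sorted descending: 441, 270, 240, 192, 144, 80, 72, 70.
The seventh-highest RPN is 72 (Liner short circuit).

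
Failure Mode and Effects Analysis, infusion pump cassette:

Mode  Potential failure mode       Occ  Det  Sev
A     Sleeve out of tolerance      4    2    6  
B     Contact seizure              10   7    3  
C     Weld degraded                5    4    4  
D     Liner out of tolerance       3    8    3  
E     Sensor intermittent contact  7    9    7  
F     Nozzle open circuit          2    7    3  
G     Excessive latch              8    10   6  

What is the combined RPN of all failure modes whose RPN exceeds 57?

1283

RPN = Severity × Occurrence × Detection:
  A: 6 × 4 × 2 = 48
  B: 3 × 10 × 7 = 210
  C: 4 × 5 × 4 = 80
  D: 3 × 3 × 8 = 72
  E: 7 × 7 × 9 = 441
  F: 3 × 2 × 7 = 42
  G: 6 × 8 × 10 = 480
RPN > 57: B (210), C (80), D (72), E (441), G (480).
Sum: 210 + 80 + 72 + 441 + 480 = 1283.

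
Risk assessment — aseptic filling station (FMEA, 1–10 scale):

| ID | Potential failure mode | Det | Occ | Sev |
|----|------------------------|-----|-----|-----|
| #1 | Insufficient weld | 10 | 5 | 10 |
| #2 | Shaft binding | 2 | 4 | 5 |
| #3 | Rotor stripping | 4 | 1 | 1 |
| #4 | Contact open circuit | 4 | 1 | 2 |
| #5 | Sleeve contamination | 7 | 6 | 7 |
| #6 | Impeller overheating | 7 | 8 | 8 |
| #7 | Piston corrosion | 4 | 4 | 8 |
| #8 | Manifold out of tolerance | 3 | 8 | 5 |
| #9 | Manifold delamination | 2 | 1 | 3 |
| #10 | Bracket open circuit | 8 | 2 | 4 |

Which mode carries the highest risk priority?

RPN = Severity × Occurrence × Detection:
  #1: 10 × 5 × 10 = 500
  #2: 5 × 4 × 2 = 40
  #3: 1 × 1 × 4 = 4
  #4: 2 × 1 × 4 = 8
  #5: 7 × 6 × 7 = 294
  #6: 8 × 8 × 7 = 448
  #7: 8 × 4 × 4 = 128
  #8: 5 × 8 × 3 = 120
  #9: 3 × 1 × 2 = 6
  #10: 4 × 2 × 8 = 64
Highest RPN is 500 → #1.

#1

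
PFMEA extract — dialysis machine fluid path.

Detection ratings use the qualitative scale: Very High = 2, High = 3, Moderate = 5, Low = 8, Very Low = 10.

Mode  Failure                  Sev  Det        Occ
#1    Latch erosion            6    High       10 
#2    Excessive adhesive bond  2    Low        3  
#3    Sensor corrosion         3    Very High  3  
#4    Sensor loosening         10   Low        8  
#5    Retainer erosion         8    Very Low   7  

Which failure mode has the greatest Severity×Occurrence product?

Criticality = Severity × Occurrence:
  #1: 6 × 10 = 60
  #2: 2 × 3 = 6
  #3: 3 × 3 = 9
  #4: 10 × 8 = 80
  #5: 8 × 7 = 56
Highest criticality is 80 → #4.

#4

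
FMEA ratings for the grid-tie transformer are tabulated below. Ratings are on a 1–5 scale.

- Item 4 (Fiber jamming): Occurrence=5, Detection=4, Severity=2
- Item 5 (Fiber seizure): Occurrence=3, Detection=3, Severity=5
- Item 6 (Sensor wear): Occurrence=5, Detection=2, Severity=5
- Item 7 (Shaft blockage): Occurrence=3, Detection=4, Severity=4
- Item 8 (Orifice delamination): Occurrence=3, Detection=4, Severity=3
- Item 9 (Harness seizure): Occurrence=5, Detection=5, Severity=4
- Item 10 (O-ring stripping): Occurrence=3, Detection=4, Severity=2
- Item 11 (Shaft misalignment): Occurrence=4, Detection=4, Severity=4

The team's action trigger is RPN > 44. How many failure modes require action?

RPN = Severity × Occurrence × Detection:
  Item 4: 2 × 5 × 4 = 40
  Item 5: 5 × 3 × 3 = 45
  Item 6: 5 × 5 × 2 = 50
  Item 7: 4 × 3 × 4 = 48
  Item 8: 3 × 3 × 4 = 36
  Item 9: 4 × 5 × 5 = 100
  Item 10: 2 × 3 × 4 = 24
  Item 11: 4 × 4 × 4 = 64
Modes with RPN > 44: Item 5 (45), Item 6 (50), Item 7 (48), Item 9 (100), Item 11 (64) → 5.

5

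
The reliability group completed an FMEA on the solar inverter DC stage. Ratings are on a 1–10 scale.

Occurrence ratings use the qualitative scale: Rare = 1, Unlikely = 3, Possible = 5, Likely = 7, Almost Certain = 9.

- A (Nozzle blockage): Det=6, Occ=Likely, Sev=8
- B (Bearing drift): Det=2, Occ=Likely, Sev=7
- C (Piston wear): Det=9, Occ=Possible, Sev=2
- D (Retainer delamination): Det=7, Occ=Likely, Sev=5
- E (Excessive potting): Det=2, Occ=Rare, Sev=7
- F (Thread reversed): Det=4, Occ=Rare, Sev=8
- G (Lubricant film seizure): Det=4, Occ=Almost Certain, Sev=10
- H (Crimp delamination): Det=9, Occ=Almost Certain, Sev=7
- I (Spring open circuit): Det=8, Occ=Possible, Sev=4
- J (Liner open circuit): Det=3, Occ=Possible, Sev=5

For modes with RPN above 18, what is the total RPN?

1963

RPN = Severity × Occurrence × Detection:
  A: 8 × 7 × 6 = 336
  B: 7 × 7 × 2 = 98
  C: 2 × 5 × 9 = 90
  D: 5 × 7 × 7 = 245
  E: 7 × 1 × 2 = 14
  F: 8 × 1 × 4 = 32
  G: 10 × 9 × 4 = 360
  H: 7 × 9 × 9 = 567
  I: 4 × 5 × 8 = 160
  J: 5 × 5 × 3 = 75
RPN > 18: A (336), B (98), C (90), D (245), F (32), G (360), H (567), I (160), J (75).
Sum: 336 + 98 + 90 + 245 + 32 + 360 + 567 + 160 + 75 = 1963.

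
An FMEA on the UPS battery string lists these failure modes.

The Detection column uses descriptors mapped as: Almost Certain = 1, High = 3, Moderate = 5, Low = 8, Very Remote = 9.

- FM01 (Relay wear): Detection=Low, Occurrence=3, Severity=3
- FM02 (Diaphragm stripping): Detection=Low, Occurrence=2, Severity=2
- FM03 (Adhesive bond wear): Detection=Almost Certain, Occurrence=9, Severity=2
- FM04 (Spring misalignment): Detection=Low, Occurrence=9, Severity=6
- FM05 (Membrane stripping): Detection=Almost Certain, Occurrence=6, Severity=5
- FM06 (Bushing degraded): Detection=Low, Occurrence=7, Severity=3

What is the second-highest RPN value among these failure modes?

168

RPN = Severity × Occurrence × Detection:
  FM01: 3 × 3 × 8 = 72
  FM02: 2 × 2 × 8 = 32
  FM03: 2 × 9 × 1 = 18
  FM04: 6 × 9 × 8 = 432
  FM05: 5 × 6 × 1 = 30
  FM06: 3 × 7 × 8 = 168
Sorted descending: 432, 168, 72, 32, 30, 18.
The second-highest RPN is 168 (FM06).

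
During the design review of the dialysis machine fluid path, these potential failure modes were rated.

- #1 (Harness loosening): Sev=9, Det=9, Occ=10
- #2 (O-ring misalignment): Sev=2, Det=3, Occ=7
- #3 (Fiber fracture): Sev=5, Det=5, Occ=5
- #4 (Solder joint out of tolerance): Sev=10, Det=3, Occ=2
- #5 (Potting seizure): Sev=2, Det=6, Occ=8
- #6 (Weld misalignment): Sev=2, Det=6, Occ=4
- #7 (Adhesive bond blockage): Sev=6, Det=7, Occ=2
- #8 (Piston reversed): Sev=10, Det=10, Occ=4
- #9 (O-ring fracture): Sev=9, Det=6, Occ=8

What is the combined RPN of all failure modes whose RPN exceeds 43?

2055

RPN = Severity × Occurrence × Detection:
  #1: 9 × 10 × 9 = 810
  #2: 2 × 7 × 3 = 42
  #3: 5 × 5 × 5 = 125
  #4: 10 × 2 × 3 = 60
  #5: 2 × 8 × 6 = 96
  #6: 2 × 4 × 6 = 48
  #7: 6 × 2 × 7 = 84
  #8: 10 × 4 × 10 = 400
  #9: 9 × 8 × 6 = 432
RPN > 43: #1 (810), #3 (125), #4 (60), #5 (96), #6 (48), #7 (84), #8 (400), #9 (432).
Sum: 810 + 125 + 60 + 96 + 48 + 84 + 400 + 432 = 2055.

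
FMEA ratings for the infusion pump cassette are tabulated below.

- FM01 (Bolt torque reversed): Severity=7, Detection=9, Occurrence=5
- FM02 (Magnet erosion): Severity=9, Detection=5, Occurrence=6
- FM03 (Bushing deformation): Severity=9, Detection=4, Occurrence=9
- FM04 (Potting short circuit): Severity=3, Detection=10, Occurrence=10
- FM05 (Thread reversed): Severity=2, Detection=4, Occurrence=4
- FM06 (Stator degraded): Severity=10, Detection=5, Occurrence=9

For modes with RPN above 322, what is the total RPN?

774

RPN = Severity × Occurrence × Detection:
  FM01: 7 × 5 × 9 = 315
  FM02: 9 × 6 × 5 = 270
  FM03: 9 × 9 × 4 = 324
  FM04: 3 × 10 × 10 = 300
  FM05: 2 × 4 × 4 = 32
  FM06: 10 × 9 × 5 = 450
RPN > 322: FM03 (324), FM06 (450).
Sum: 324 + 450 = 774.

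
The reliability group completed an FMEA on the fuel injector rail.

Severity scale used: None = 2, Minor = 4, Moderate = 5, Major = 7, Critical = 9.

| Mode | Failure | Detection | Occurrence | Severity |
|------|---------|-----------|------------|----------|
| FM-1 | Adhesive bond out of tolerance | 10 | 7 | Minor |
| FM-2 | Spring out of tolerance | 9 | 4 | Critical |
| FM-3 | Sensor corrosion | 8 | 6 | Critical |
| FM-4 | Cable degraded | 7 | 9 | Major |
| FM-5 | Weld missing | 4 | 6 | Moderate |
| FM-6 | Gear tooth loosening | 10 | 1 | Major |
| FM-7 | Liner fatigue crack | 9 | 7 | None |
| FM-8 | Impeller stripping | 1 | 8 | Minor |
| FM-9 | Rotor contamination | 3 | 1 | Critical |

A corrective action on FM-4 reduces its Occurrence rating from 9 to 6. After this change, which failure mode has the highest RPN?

FM-3

RPN = Severity × Occurrence × Detection:
  FM-1: 4 × 7 × 10 = 280
  FM-2: 9 × 4 × 9 = 324
  FM-3: 9 × 6 × 8 = 432
  FM-4: 7 × 9 × 7 = 441
  FM-5: 5 × 6 × 4 = 120
  FM-6: 7 × 1 × 10 = 70
  FM-7: 2 × 7 × 9 = 126
  FM-8: 4 × 8 × 1 = 32
  FM-9: 9 × 1 × 3 = 27
After action: FM-4 → 7 × 6 × 7 = 294.
Revised RPNs: FM-3=432, FM-2=324, FM-4=294, FM-1=280, FM-7=126, FM-5=120, FM-6=70, FM-8=32, FM-9=27.
Highest is now FM-3 (432).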